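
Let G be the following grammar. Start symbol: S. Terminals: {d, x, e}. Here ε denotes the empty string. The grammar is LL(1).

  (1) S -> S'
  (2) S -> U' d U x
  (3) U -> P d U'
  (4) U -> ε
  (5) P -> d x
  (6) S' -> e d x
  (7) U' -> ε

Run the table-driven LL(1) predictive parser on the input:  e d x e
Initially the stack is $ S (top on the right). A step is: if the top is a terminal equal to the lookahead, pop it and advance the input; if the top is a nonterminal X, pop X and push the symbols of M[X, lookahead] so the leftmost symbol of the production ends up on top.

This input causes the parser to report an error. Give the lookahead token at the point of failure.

     Stack    Input      Action
  1  $ S      e d x e $  expand S -> S'
  2  $ S'     e d x e $  expand S' -> e d x
  3  $ x d e  e d x e $  match e
  4  $ x d    d x e $    match d
  5  $ x      x e $      match x
  6  $        e $        error: stack empty but input remains

e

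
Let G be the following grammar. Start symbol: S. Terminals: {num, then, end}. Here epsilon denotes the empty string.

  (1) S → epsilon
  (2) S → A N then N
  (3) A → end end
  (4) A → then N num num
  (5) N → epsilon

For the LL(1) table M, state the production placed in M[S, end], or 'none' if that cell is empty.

FIRST(A) = {end, then}
FIRST(N) = {epsilon}
FIRST(S) = {epsilon, end, then}  (via A N then N)
FOLLOW(S) includes $ since S is the start symbol.
FOLLOW(S): S appears on no right-hand side. Thus FOLLOW(S) = {$}.
For S → epsilon: FIRST(epsilon) = {epsilon}, so it goes in M[S, t] for t ∈ {}; since epsilon ∈ FIRST, also for every t ∈ FOLLOW(S) = {$}.
For S → A N then N: FIRST(A N then N) = {end, then}, so it goes in M[S, t] for t ∈ {end, then}.

S → A N then N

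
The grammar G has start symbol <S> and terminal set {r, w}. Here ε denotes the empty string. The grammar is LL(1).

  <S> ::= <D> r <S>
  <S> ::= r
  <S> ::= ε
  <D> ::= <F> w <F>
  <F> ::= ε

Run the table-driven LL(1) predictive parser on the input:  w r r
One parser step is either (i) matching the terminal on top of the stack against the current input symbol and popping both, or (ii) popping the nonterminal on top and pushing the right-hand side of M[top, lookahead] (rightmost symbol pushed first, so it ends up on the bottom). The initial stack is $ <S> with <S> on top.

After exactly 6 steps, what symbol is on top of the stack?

     Stack              Input    Action
  1  $ <S>              w r r $  expand <S> ::= <D> r <S>
  2  $ <S> r <D>        w r r $  expand <D> ::= <F> w <F>
  3  $ <S> r <F> w <F>  w r r $  expand <F> ::= ε
  4  $ <S> r <F> w      w r r $  match w
  5  $ <S> r <F>        r r $    expand <F> ::= ε
  6  $ <S> r            r r $    match r
Stack after step 6: $ <S> (top = <S>).

<S>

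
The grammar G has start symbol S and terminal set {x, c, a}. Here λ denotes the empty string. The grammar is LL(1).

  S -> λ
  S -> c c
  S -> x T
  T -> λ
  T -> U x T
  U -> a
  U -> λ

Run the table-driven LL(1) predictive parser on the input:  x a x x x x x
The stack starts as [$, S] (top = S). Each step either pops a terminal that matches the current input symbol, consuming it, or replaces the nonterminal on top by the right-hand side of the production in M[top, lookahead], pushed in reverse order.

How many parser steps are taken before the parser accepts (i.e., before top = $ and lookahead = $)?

step 1: stack=$ S  input=x a x x x x x $  — expand S -> x T
step 2: stack=$ T x  input=x a x x x x x $  — match x
step 3: stack=$ T  input=a x x x x x $  — expand T -> U x T
step 4: stack=$ T x U  input=a x x x x x $  — expand U -> a
step 5: stack=$ T x a  input=a x x x x x $  — match a
step 6: stack=$ T x  input=x x x x x $  — match x
step 7: stack=$ T  input=x x x x $  — expand T -> U x T
step 8: stack=$ T x U  input=x x x x $  — expand U -> λ
step 9: stack=$ T x  input=x x x x $  — match x
step 10: stack=$ T  input=x x x $  — expand T -> U x T
step 11: stack=$ T x U  input=x x x $  — expand U -> λ
step 12: stack=$ T x  input=x x x $  — match x
step 13: stack=$ T  input=x x $  — expand T -> U x T
step 14: stack=$ T x U  input=x x $  — expand U -> λ
step 15: stack=$ T x  input=x x $  — match x
step 16: stack=$ T  input=x $  — expand T -> U x T
step 17: stack=$ T x U  input=x $  — expand U -> λ
step 18: stack=$ T x  input=x $  — match x
step 19: stack=$ T  input=$  — expand T -> λ
Accept reached after 19 steps.

19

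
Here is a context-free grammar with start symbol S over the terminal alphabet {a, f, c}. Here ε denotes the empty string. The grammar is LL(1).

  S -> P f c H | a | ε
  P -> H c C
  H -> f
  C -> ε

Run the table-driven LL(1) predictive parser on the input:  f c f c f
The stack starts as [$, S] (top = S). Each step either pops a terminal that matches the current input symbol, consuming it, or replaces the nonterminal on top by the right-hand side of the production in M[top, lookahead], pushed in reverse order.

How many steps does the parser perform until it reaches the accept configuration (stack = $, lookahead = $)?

step 1: stack=$ S  input=f c f c f $  — expand S -> P f c H
step 2: stack=$ H c f P  input=f c f c f $  — expand P -> H c C
step 3: stack=$ H c f C c H  input=f c f c f $  — expand H -> f
step 4: stack=$ H c f C c f  input=f c f c f $  — match f
step 5: stack=$ H c f C c  input=c f c f $  — match c
step 6: stack=$ H c f C  input=f c f $  — expand C -> ε
step 7: stack=$ H c f  input=f c f $  — match f
step 8: stack=$ H c  input=c f $  — match c
step 9: stack=$ H  input=f $  — expand H -> f
step 10: stack=$ f  input=f $  — match f
Accept reached after 10 steps.

10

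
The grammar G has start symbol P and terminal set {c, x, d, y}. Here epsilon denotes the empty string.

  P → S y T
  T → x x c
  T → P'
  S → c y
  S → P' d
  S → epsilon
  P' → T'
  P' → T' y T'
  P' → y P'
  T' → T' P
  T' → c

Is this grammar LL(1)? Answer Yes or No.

FIRST(P) = {c, y}
FIRST(T) = {c, x, y}
FIRST(S) = {epsilon, c, y}
FIRST(P') = {c, y}
FIRST(T') = {c}
FOLLOW(P) = {$, c, d, y}
FOLLOW(T) = {$, c, d, y}
FOLLOW(S) = {y}
FOLLOW(P') = {$, c, d, y}
FOLLOW(T') = {$, c, d, y}
Cell M[P', c] receives both P' → T' and P' → T' y T' — the grammar is not LL(1).

No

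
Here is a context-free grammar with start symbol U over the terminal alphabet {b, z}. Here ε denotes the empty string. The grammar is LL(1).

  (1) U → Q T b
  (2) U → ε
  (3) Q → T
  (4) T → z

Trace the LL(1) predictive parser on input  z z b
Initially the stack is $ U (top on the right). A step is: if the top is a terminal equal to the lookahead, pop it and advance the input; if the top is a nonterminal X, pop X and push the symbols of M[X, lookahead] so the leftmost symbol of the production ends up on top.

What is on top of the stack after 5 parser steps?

z

     Stack    Input    Action
  1  $ U      z z b $  expand U → Q T b
  2  $ b T Q  z z b $  expand Q → T
  3  $ b T T  z z b $  expand T → z
  4  $ b T z  z z b $  match z
  5  $ b T    z b $    expand T → z
Stack after step 5: $ b z (top = z).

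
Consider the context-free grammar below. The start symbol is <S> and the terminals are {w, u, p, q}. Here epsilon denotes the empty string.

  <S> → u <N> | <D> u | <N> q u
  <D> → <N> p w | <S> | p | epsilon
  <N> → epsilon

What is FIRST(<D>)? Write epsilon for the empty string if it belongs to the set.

FIRST(<N>) = {epsilon}
FIRST(<S>) = {p, q, u}  (via <D> u, <N> q u)
FIRST(<D>) = {epsilon, p, q, u}  (via <N> p w, <S>)

{epsilon, p, q, u}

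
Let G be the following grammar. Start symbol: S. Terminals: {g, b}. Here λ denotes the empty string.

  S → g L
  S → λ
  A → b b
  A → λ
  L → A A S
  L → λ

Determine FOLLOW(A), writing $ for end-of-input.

FIRST(S) = {λ, g}
FIRST(A) = {λ, b}
FIRST(L) = {λ, b, g}  (via A A S)
FOLLOW(S) includes $ since S is the start symbol.
FOLLOW(S): in L→A A S, the suffix after S is empty, so FOLLOW(S) ⊇ FOLLOW(L) = {$}. Thus FOLLOW(S) = {$}.
FOLLOW(L): in S→g L, the suffix after L is empty, so FOLLOW(L) ⊇ FOLLOW(S) = {$}. Thus FOLLOW(L) = {$}.
FOLLOW(A): in L→A A S (occurrence 1), A is followed by A S with FIRST {λ, b, g}; in L→A A S (occurrence 1), the suffix after A is nullable, so FOLLOW(A) ⊇ FOLLOW(L) = {$}; in L→A A S (occurrence 2), A is followed by S with FIRST {λ, g}; in L→A A S (occurrence 2), the suffix after A is nullable, so FOLLOW(A) ⊇ FOLLOW(L) = {$}. Thus FOLLOW(A) = {$, b, g}.

{$, b, g}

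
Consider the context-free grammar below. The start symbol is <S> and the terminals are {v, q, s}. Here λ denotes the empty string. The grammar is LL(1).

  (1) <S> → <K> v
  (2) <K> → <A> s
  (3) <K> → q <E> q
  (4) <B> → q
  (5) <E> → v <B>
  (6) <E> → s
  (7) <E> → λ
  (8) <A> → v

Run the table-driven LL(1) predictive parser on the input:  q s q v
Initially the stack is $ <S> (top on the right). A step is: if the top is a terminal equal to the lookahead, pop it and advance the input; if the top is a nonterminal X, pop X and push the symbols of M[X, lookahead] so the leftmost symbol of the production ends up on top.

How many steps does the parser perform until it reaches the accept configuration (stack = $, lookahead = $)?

7

step 1: stack=$ <S>  input=q s q v $  — expand <S> → <K> v
step 2: stack=$ v <K>  input=q s q v $  — expand <K> → q <E> q
step 3: stack=$ v q <E> q  input=q s q v $  — match q
step 4: stack=$ v q <E>  input=s q v $  — expand <E> → s
step 5: stack=$ v q s  input=s q v $  — match s
step 6: stack=$ v q  input=q v $  — match q
step 7: stack=$ v  input=v $  — match v
Accept reached after 7 steps.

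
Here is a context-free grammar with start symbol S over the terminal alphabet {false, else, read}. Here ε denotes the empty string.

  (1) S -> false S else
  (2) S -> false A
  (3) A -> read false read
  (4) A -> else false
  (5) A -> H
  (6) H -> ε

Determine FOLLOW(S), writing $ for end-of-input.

FIRST(S) = {false}
FIRST(H) = {ε}
FIRST(A) = {ε, else, read}  (via H)
FOLLOW(S) includes $ since S is the start symbol.
FOLLOW(S): in S->false S else, S is followed by else with FIRST {else}. Thus FOLLOW(S) = {$, else}.
FOLLOW(A): in S->false A, the suffix after A is empty, so FOLLOW(A) ⊇ FOLLOW(S) = {$, else}. Thus FOLLOW(A) = {$, else}.
FOLLOW(H): in A->H, the suffix after H is empty, so FOLLOW(H) ⊇ FOLLOW(A) = {$, else}. Thus FOLLOW(H) = {$, else}.

{$, else}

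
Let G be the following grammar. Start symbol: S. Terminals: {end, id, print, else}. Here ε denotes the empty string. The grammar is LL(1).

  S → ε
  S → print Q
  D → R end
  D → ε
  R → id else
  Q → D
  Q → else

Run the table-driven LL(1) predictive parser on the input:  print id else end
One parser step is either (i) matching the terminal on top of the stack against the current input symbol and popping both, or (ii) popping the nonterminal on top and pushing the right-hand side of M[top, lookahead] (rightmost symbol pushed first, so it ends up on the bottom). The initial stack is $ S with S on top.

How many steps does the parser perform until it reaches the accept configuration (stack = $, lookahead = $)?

8

step 1: stack=$ S  input=print id else end $  — expand S → print Q
step 2: stack=$ Q print  input=print id else end $  — match print
step 3: stack=$ Q  input=id else end $  — expand Q → D
step 4: stack=$ D  input=id else end $  — expand D → R end
step 5: stack=$ end R  input=id else end $  — expand R → id else
step 6: stack=$ end else id  input=id else end $  — match id
step 7: stack=$ end else  input=else end $  — match else
step 8: stack=$ end  input=end $  — match end
Accept reached after 8 steps.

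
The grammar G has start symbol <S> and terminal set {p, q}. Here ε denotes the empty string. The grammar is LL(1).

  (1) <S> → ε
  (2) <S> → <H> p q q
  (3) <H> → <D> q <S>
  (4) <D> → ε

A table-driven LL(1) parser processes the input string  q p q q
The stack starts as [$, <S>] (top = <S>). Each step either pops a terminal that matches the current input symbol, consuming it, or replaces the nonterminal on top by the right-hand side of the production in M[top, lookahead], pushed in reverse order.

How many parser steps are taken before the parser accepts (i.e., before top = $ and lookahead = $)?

8

     Stack              Input      Action
  1  $ <S>              q p q q $  expand <S> → <H> p q q
  2  $ q q p <H>        q p q q $  expand <H> → <D> q <S>
  3  $ q q p <S> q <D>  q p q q $  expand <D> → ε
  4  $ q q p <S> q      q p q q $  match q
  5  $ q q p <S>        p q q $    expand <S> → ε
  6  $ q q p            p q q $    match p
  7  $ q q              q q $      match q
  8  $ q                q $        match q
Accept reached after 8 steps.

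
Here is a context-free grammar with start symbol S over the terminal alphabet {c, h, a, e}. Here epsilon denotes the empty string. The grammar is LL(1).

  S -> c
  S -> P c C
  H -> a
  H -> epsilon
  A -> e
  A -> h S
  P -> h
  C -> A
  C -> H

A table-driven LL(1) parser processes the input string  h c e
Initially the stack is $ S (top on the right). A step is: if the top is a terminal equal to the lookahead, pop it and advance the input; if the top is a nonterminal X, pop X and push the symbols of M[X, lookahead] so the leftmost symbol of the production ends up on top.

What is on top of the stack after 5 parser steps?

A

     Stack    Input    Action
  1  $ S      h c e $  expand S -> P c C
  2  $ C c P  h c e $  expand P -> h
  3  $ C c h  h c e $  match h
  4  $ C c    c e $    match c
  5  $ C      e $      expand C -> A
Stack after step 5: $ A (top = A).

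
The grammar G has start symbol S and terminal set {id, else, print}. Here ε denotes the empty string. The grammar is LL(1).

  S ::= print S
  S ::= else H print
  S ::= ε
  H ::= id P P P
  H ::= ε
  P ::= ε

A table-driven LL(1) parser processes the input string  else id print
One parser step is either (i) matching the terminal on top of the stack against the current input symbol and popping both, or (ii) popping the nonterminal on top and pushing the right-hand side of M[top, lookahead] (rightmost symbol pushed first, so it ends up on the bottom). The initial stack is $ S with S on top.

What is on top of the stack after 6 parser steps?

step 1: stack=$ S  input=else id print $  — expand S ::= else H print
step 2: stack=$ print H else  input=else id print $  — match else
step 3: stack=$ print H  input=id print $  — expand H ::= id P P P
step 4: stack=$ print P P P id  input=id print $  — match id
step 5: stack=$ print P P P  input=print $  — expand P ::= ε
step 6: stack=$ print P P  input=print $  — expand P ::= ε
Stack after step 6: $ print P (top = P).

P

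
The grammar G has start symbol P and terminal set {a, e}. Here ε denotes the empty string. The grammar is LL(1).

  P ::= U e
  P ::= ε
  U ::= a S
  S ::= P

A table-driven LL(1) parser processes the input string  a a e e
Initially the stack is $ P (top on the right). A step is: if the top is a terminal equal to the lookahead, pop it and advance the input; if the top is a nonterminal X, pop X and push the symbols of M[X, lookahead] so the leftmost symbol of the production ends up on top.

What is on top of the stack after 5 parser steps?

U

     Stack    Input      Action
  1  $ P      a a e e $  expand P ::= U e
  2  $ e U    a a e e $  expand U ::= a S
  3  $ e S a  a a e e $  match a
  4  $ e S    a e e $    expand S ::= P
  5  $ e P    a e e $    expand P ::= U e
Stack after step 5: $ e e U (top = U).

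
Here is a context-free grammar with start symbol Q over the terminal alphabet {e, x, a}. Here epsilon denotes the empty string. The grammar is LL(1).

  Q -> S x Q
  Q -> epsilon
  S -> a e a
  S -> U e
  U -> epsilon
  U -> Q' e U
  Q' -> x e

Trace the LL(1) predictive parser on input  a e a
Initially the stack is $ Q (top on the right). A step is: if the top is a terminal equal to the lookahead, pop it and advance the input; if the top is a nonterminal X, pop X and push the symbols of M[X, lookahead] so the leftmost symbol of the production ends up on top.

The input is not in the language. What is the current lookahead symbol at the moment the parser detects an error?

$

step 1: stack=$ Q  input=a e a $  — expand Q -> S x Q
step 2: stack=$ Q x S  input=a e a $  — expand S -> a e a
step 3: stack=$ Q x a e a  input=a e a $  — match a
step 4: stack=$ Q x a e  input=e a $  — match e
step 5: stack=$ Q x a  input=a $  — match a
step 6: stack=$ Q x  input=$  — error: top is terminal x but lookahead is $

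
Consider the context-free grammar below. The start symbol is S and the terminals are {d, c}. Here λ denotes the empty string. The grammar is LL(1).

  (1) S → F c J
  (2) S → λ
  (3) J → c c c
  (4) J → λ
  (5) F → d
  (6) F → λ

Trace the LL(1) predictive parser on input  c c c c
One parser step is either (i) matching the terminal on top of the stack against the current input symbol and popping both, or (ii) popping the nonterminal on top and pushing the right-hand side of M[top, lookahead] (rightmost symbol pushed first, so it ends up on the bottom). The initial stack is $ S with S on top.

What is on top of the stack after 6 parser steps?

c

step 1: stack=$ S  input=c c c c $  — expand S → F c J
step 2: stack=$ J c F  input=c c c c $  — expand F → λ
step 3: stack=$ J c  input=c c c c $  — match c
step 4: stack=$ J  input=c c c $  — expand J → c c c
step 5: stack=$ c c c  input=c c c $  — match c
step 6: stack=$ c c  input=c c $  — match c
Stack after step 6: $ c (top = c).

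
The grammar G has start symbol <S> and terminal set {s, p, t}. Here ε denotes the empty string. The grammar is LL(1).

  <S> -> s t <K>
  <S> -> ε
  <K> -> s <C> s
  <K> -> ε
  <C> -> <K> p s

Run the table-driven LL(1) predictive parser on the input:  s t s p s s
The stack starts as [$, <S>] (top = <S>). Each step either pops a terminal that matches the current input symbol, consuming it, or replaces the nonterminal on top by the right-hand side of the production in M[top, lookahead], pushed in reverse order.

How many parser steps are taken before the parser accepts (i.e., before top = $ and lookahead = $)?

10

      Stack        Input          Action
   1  $ <S>        s t s p s s $  expand <S> -> s t <K>
   2  $ <K> t s    s t s p s s $  match s
   3  $ <K> t      t s p s s $    match t
   4  $ <K>        s p s s $      expand <K> -> s <C> s
   5  $ s <C> s    s p s s $      match s
   6  $ s <C>      p s s $        expand <C> -> <K> p s
   7  $ s s p <K>  p s s $        expand <K> -> ε
   8  $ s s p      p s s $        match p
   9  $ s s        s s $          match s
  10  $ s          s $            match s
Accept reached after 10 steps.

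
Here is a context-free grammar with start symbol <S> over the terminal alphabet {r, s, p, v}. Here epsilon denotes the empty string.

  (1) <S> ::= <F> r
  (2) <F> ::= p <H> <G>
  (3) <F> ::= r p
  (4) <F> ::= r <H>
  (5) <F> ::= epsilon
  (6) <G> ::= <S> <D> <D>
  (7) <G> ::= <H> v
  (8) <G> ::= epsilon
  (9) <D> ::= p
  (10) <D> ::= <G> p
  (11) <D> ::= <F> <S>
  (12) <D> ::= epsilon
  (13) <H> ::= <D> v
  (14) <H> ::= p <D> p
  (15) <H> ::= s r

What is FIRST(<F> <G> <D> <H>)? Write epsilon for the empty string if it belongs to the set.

FIRST(<F>): from <F>::=p <H> <G> we get {p}; from <F>::=r p we get {r}; from <F>::=r <H> we get {r}; from <F>::=epsilon we get {epsilon}. So FIRST(<F>) = {epsilon, p, r}.
FIRST(<S>): from <S>::=<F> r we get {p, r}. So FIRST(<S>) = {p, r}.
FIRST(<G>): from <G>::=<S> <D> <D> we get {p, r}; from <G>::=<H> v we get {p, r, s, v}; from <G>::=epsilon we get {epsilon}. So FIRST(<G>) = {epsilon, p, r, s, v}.
FIRST(<D>): from <D>::=p we get {p}; from <D>::=<G> p we get {p, r, s, v}; from <D>::=<F> <S> we get {p, r}; from <D>::=epsilon we get {epsilon}. So FIRST(<D>) = {epsilon, p, r, s, v}.
FIRST(<H>): from <H>::=<D> v we get {p, r, s, v}; from <H>::=p <D> p we get {p}; from <H>::=s r we get {s}. So FIRST(<H>) = {p, r, s, v}.
FIRST(<F> <G> <D> <H>): take FIRST of each symbol in turn, carrying on past any symbol whose FIRST contains epsilon; result {p, r, s, v}.

{p, r, s, v}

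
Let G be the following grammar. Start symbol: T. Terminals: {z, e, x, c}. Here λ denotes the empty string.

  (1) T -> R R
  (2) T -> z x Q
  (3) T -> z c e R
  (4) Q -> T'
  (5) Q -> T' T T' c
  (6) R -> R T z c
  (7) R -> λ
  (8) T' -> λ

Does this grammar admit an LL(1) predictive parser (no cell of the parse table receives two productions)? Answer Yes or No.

No

FIRST(T) = {λ, z}
FIRST(Q) = {λ, c, z}
FIRST(R) = {λ, z}
FIRST(T') = {λ}
FOLLOW(T) = {$, c, z}
FOLLOW(Q) = {$, c, z}
FOLLOW(R) = {$, c, z}
FOLLOW(T') = {$, c, z}
Cell M[Q, c] receives both Q -> T' and Q -> T' T T' c — the grammar is not LL(1).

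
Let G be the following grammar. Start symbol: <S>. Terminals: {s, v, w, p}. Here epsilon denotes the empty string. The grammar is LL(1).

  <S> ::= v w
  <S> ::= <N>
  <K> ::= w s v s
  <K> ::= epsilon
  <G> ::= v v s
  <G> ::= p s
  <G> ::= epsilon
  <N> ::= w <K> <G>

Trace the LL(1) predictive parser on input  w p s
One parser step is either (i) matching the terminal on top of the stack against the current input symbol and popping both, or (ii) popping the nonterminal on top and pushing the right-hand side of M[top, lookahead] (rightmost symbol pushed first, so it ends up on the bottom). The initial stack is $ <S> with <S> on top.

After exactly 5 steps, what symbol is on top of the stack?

p

step 1: stack=$ <S>  input=w p s $  — expand <S> ::= <N>
step 2: stack=$ <N>  input=w p s $  — expand <N> ::= w <K> <G>
step 3: stack=$ <G> <K> w  input=w p s $  — match w
step 4: stack=$ <G> <K>  input=p s $  — expand <K> ::= epsilon
step 5: stack=$ <G>  input=p s $  — expand <G> ::= p s
Stack after step 5: $ s p (top = p).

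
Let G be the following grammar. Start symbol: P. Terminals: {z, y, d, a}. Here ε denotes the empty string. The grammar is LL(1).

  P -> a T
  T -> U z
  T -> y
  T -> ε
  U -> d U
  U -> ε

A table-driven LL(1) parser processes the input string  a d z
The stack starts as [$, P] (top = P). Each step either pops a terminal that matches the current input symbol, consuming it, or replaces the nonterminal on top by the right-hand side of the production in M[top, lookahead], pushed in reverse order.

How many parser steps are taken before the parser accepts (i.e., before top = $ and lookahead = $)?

7

     Stack    Input    Action
  1  $ P      a d z $  expand P -> a T
  2  $ T a    a d z $  match a
  3  $ T      d z $    expand T -> U z
  4  $ z U    d z $    expand U -> d U
  5  $ z U d  d z $    match d
  6  $ z U    z $      expand U -> ε
  7  $ z      z $      match z
Accept reached after 7 steps.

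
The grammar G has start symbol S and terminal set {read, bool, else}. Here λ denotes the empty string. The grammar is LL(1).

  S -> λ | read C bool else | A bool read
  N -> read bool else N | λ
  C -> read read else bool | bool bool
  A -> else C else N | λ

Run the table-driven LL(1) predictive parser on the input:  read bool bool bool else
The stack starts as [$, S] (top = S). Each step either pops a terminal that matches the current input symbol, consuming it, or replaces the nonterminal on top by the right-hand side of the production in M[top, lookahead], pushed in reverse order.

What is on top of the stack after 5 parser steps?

bool

step 1: stack=$ S  input=read bool bool bool else $  — expand S -> read C bool else
step 2: stack=$ else bool C read  input=read bool bool bool else $  — match read
step 3: stack=$ else bool C  input=bool bool bool else $  — expand C -> bool bool
step 4: stack=$ else bool bool bool  input=bool bool bool else $  — match bool
step 5: stack=$ else bool bool  input=bool bool else $  — match bool
Stack after step 5: $ else bool (top = bool).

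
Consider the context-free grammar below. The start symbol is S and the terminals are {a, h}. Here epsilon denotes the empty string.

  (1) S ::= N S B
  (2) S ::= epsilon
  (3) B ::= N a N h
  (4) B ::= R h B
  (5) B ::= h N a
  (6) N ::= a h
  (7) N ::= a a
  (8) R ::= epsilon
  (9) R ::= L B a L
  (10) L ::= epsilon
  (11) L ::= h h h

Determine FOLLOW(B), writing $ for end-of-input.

{$, a, h}

FIRST(N): from N::=a h we get {a}; from N::=a a we get {a}. So FIRST(N) = {a}.
FIRST(L): from L::=epsilon we get {epsilon}; from L::=h h h we get {h}. So FIRST(L) = {epsilon, h}.
FIRST(S): from S::=N S B we get {a}; from S::=epsilon we get {epsilon}. So FIRST(S) = {epsilon, a}.
FIRST(B): from B::=N a N h we get {a}; from B::=R h B we get {a, h}; from B::=h N a we get {h}. So FIRST(B) = {a, h}.
FIRST(R): from R::=epsilon we get {epsilon}; from R::=L B a L we get {a, h}. So FIRST(R) = {epsilon, a, h}.
FOLLOW(S) includes $ since S is the start symbol.
FOLLOW(S): in S::=N S B, S is followed by B with FIRST {a, h}. Thus FOLLOW(S) = {$, a, h}.
FOLLOW(B): in S::=N S B, the suffix after B is empty, so FOLLOW(B) ⊇ FOLLOW(S) = {$, a, h}; in B::=R h B, the suffix after B is empty (adds nothing new); in R::=L B a L, B is followed by a L with FIRST {a}. Thus FOLLOW(B) = {$, a, h}.
FOLLOW(N): in S::=N S B, N is followed by S B with FIRST {a, h}; in B::=N a N h (occurrence 1), N is followed by a N h with FIRST {a}; in B::=N a N h (occurrence 2), N is followed by h with FIRST {h}; in B::=h N a, N is followed by a with FIRST {a}. Thus FOLLOW(N) = {a, h}.
FOLLOW(R): in B::=R h B, R is followed by h B with FIRST {h}. Thus FOLLOW(R) = {h}.
FOLLOW(L): in R::=L B a L (occurrence 1), L is followed by B a L with FIRST {a, h}; in R::=L B a L (occurrence 2), the suffix after L is empty, so FOLLOW(L) ⊇ FOLLOW(R) = {h}. Thus FOLLOW(L) = {a, h}.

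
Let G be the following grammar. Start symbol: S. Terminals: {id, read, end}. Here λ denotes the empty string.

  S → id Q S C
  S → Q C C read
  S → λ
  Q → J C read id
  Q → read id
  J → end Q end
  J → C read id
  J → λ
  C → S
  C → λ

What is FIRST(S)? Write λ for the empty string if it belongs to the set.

{λ, end, id, read}

FIRST(S): from S→id Q S C we get {id}; from S→Q C C read we get {end, id, read}; from S→λ we get {λ}. So FIRST(S) = {λ, end, id, read}.
FIRST(C): from C→S we get {λ, end, id, read}; from C→λ we get {λ}. So FIRST(C) = {λ, end, id, read}.
FIRST(J): from J→end Q end we get {end}; from J→C read id we get {end, id, read}; from J→λ we get {λ}. So FIRST(J) = {λ, end, id, read}.
FIRST(Q): from Q→J C read id we get {end, id, read}; from Q→read id we get {read}. So FIRST(Q) = {end, id, read}.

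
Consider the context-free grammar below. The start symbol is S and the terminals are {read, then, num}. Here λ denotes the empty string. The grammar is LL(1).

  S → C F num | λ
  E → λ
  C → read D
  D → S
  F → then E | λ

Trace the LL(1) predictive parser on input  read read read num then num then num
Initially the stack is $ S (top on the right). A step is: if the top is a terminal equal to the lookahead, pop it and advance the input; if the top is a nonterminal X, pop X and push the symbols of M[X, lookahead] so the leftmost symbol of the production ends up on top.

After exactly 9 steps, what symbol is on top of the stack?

step 1: stack=$ S  input=read read read num then num then num $  — expand S → C F num
step 2: stack=$ num F C  input=read read read num then num then num $  — expand C → read D
step 3: stack=$ num F D read  input=read read read num then num then num $  — match read
step 4: stack=$ num F D  input=read read num then num then num $  — expand D → S
step 5: stack=$ num F S  input=read read num then num then num $  — expand S → C F num
step 6: stack=$ num F num F C  input=read read num then num then num $  — expand C → read D
step 7: stack=$ num F num F D read  input=read read num then num then num $  — match read
step 8: stack=$ num F num F D  input=read num then num then num $  — expand D → S
step 9: stack=$ num F num F S  input=read num then num then num $  — expand S → C F num
Stack after step 9: $ num F num F num F C (top = C).

C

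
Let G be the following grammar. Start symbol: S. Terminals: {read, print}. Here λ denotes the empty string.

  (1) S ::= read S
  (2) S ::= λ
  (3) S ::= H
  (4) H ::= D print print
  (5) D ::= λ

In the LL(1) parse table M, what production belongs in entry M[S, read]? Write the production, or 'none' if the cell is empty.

S ::= read S

FIRST(D): from D::=λ we get {λ}. So FIRST(D) = {λ}.
FIRST(H): from H::=D print print we get {print}. So FIRST(H) = {print}.
FIRST(S): from S::=read S we get {read}; from S::=λ we get {λ}; from S::=H we get {print}. So FIRST(S) = {λ, print, read}.
FOLLOW(S) includes $ since S is the start symbol.
FOLLOW(S): in S::=read S, the suffix after S is empty (adds nothing new). Thus FOLLOW(S) = {$}.
For S ::= read S: FIRST(read S) = {read}, so it goes in M[S, t] for t ∈ {read}.
For S ::= λ: FIRST(λ) = {λ}, so it goes in M[S, t] for t ∈ {}; since λ ∈ FIRST, also for every t ∈ FOLLOW(S) = {$}.
For S ::= H: FIRST(H) = {print}, so it goes in M[S, t] for t ∈ {print}.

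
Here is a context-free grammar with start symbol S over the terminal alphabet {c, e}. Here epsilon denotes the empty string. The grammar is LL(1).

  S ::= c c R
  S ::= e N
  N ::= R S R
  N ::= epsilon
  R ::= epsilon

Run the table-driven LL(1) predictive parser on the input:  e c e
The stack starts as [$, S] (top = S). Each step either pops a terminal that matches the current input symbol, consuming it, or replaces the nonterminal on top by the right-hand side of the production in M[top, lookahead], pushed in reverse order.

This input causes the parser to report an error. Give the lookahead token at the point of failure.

e

step 1: stack=$ S  input=e c e $  — expand S ::= e N
step 2: stack=$ N e  input=e c e $  — match e
step 3: stack=$ N  input=c e $  — expand N ::= R S R
step 4: stack=$ R S R  input=c e $  — expand R ::= epsilon
step 5: stack=$ R S  input=c e $  — expand S ::= c c R
step 6: stack=$ R R c c  input=c e $  — match c
step 7: stack=$ R R c  input=e $  — error: top is terminal c but lookahead is e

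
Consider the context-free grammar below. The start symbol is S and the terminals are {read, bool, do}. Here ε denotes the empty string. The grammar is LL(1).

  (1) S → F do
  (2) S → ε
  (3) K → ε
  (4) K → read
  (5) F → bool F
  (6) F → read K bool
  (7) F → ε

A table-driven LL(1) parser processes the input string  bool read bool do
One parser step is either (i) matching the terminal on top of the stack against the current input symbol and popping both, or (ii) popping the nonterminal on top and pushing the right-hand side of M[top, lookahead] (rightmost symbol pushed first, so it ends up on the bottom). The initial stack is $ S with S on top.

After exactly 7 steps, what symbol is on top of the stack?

do

step 1: stack=$ S  input=bool read bool do $  — expand S → F do
step 2: stack=$ do F  input=bool read bool do $  — expand F → bool F
step 3: stack=$ do F bool  input=bool read bool do $  — match bool
step 4: stack=$ do F  input=read bool do $  — expand F → read K bool
step 5: stack=$ do bool K read  input=read bool do $  — match read
step 6: stack=$ do bool K  input=bool do $  — expand K → ε
step 7: stack=$ do bool  input=bool do $  — match bool
Stack after step 7: $ do (top = do).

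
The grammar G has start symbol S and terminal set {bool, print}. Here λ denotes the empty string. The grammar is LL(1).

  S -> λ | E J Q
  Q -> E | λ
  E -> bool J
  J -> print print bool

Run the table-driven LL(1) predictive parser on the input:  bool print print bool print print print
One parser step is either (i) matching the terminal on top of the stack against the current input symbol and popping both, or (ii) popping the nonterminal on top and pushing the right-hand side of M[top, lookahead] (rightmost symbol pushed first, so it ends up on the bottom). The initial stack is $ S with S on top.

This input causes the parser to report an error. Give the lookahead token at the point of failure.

print

      Stack                   Input                                      Action
   1  $ S                     bool print print bool print print print $  expand S -> E J Q
   2  $ Q J E                 bool print print bool print print print $  expand E -> bool J
   3  $ Q J J bool            bool print print bool print print print $  match bool
   4  $ Q J J                 print print bool print print print $       expand J -> print print bool
   5  $ Q J bool print print  print print bool print print print $       match print
   6  $ Q J bool print        print bool print print print $             match print
   7  $ Q J bool              bool print print print $                   match bool
   8  $ Q J                   print print print $                        expand J -> print print bool
   9  $ Q bool print print    print print print $                        match print
  10  $ Q bool print          print print $                              match print
  11  $ Q bool                print $                                    error: top is terminal bool but lookahead is print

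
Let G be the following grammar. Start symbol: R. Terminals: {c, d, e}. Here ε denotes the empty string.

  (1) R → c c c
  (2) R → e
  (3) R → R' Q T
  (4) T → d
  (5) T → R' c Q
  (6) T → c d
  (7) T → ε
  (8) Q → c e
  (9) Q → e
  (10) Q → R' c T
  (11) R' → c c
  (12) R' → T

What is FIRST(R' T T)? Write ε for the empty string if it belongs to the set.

{ε, c, d}

FIRST(R): from R→c c c we get {c}; from R→e we get {e}; from R→R' Q T we get {c, d, e}. So FIRST(R) = {c, d, e}.
FIRST(T): from T→d we get {d}; from T→R' c Q we get {c, d}; from T→c d we get {c}; from T→ε we get {ε}. So FIRST(T) = {ε, c, d}.
FIRST(R'): from R'→c c we get {c}; from R'→T we get {ε, c, d}. So FIRST(R') = {ε, c, d}.
FIRST(Q): from Q→c e we get {c}; from Q→e we get {e}; from Q→R' c T we get {c, d}. So FIRST(Q) = {c, d, e}.
FIRST(R' T T): take FIRST of each symbol in turn, carrying on past any symbol whose FIRST contains ε; result {ε, c, d}.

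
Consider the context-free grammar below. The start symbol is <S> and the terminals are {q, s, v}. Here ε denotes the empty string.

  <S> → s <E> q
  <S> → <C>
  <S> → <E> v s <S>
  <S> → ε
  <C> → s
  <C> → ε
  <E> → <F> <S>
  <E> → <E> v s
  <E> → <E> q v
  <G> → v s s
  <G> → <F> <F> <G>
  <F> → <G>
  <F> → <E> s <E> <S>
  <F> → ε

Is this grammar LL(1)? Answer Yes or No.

FIRST(<S>) = {ε, q, s, v}
FIRST(<C>) = {ε, s}
FIRST(<E>) = {ε, q, s, v}
FIRST(<G>) = {q, s, v}
FIRST(<F>) = {ε, q, s, v}
FOLLOW(<S>) = {$, q, s, v}
FOLLOW(<C>) = {$, q, s, v}
FOLLOW(<E>) = {q, s, v}
FOLLOW(<G>) = {q, s, v}
FOLLOW(<F>) = {q, s, v}
Cell M[<C>, s] receives both <C> → s and <C> → ε — the grammar is not LL(1).

No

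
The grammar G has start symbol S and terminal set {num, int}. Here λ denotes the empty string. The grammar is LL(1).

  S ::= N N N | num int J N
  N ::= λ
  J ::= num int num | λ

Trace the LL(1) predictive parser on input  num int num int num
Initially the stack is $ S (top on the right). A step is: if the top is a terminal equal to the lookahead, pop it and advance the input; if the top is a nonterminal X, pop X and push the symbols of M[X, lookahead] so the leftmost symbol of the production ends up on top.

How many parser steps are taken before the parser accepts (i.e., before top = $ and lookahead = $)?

step 1: stack=$ S  input=num int num int num $  — expand S ::= num int J N
step 2: stack=$ N J int num  input=num int num int num $  — match num
step 3: stack=$ N J int  input=int num int num $  — match int
step 4: stack=$ N J  input=num int num $  — expand J ::= num int num
step 5: stack=$ N num int num  input=num int num $  — match num
step 6: stack=$ N num int  input=int num $  — match int
step 7: stack=$ N num  input=num $  — match num
step 8: stack=$ N  input=$  — expand N ::= λ
Accept reached after 8 steps.

8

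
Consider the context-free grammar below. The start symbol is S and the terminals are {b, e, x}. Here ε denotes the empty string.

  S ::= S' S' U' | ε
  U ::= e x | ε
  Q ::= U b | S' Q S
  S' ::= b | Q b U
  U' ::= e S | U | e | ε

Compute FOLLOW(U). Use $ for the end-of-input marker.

FIRST(U) = {ε, e}
FIRST(U') = {ε, e}  (via U)
FIRST(S) = {ε, b, e}  (via S' S' U')
FIRST(Q) = {b, e}  (via U b, S' Q S)
FIRST(S') = {b, e}  (via Q b U)
FOLLOW(S) includes $ since S is the start symbol.
FOLLOW(Q): in Q::=S' Q S, Q is followed by S with FIRST {ε, b, e}; in Q::=S' Q S, the suffix after Q is nullable (adds nothing new); in S'::=Q b U, Q is followed by b U with FIRST {b}. Thus FOLLOW(Q) = {b, e}.
FOLLOW(S): in Q::=S' Q S, the suffix after S is empty, so FOLLOW(S) ⊇ FOLLOW(Q) = {b, e}; in U'::=e S, the suffix after S is empty, so FOLLOW(S) ⊇ FOLLOW(U') = {$, b, e}. Thus FOLLOW(S) = {$, b, e}.
FOLLOW(S'): in S::=S' S' U' (occurrence 1), S' is followed by S' U' with FIRST {b, e}; in S::=S' S' U' (occurrence 2), S' is followed by U' with FIRST {ε, e}; in S::=S' S' U' (occurrence 2), the suffix after S' is nullable, so FOLLOW(S') ⊇ FOLLOW(S) = {$, b, e}; in Q::=S' Q S, S' is followed by Q S with FIRST {b, e}. Thus FOLLOW(S') = {$, b, e}.
FOLLOW(U'): in S::=S' S' U', the suffix after U' is empty, so FOLLOW(U') ⊇ FOLLOW(S) = {$, b, e}. Thus FOLLOW(U') = {$, b, e}.
FOLLOW(U): in Q::=U b, U is followed by b with FIRST {b}; in S'::=Q b U, the suffix after U is empty, so FOLLOW(U) ⊇ FOLLOW(S') = {$, b, e}; in U'::=U, the suffix after U is empty, so FOLLOW(U) ⊇ FOLLOW(U') = {$, b, e}. Thus FOLLOW(U) = {$, b, e}.

{$, b, e}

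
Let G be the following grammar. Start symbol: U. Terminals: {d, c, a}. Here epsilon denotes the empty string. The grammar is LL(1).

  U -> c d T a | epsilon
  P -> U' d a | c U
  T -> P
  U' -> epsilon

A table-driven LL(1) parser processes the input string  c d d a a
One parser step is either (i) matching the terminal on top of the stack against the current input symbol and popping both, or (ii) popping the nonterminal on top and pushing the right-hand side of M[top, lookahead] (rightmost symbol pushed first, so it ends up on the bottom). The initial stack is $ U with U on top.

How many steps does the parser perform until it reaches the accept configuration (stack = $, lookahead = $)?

step 1: stack=$ U  input=c d d a a $  — expand U -> c d T a
step 2: stack=$ a T d c  input=c d d a a $  — match c
step 3: stack=$ a T d  input=d d a a $  — match d
step 4: stack=$ a T  input=d a a $  — expand T -> P
step 5: stack=$ a P  input=d a a $  — expand P -> U' d a
step 6: stack=$ a a d U'  input=d a a $  — expand U' -> epsilon
step 7: stack=$ a a d  input=d a a $  — match d
step 8: stack=$ a a  input=a a $  — match a
step 9: stack=$ a  input=a $  — match a
Accept reached after 9 steps.

9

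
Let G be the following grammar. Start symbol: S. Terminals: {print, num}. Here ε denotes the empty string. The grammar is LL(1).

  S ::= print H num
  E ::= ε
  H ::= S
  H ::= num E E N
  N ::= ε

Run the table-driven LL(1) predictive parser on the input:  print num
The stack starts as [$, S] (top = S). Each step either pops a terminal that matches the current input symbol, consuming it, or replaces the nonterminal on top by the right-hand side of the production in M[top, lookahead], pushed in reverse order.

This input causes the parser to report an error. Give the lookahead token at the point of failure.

     Stack            Input        Action
  1  $ S              print num $  expand S ::= print H num
  2  $ num H print    print num $  match print
  3  $ num H          num $        expand H ::= num E E N
  4  $ num N E E num  num $        match num
  5  $ num N E E      $            error: M[E, $] is empty

$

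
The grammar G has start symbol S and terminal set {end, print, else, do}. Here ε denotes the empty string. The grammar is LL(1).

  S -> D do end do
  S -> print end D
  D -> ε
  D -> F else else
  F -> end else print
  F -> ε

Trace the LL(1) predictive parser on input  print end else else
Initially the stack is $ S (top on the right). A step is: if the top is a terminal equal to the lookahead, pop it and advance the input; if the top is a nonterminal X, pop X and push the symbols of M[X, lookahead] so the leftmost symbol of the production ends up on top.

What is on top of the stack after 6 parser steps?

else

     Stack          Input                  Action
  1  $ S            print end else else $  expand S -> print end D
  2  $ D end print  print end else else $  match print
  3  $ D end        end else else $        match end
  4  $ D            else else $            expand D -> F else else
  5  $ else else F  else else $            expand F -> ε
  6  $ else else    else else $            match else
Stack after step 6: $ else (top = else).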